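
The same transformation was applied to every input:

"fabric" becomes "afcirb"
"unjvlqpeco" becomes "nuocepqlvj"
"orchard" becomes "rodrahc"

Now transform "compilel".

oclelipm

What's happening: move the first 2 characters to the end (rotate left by 2), then reverse the string.
"compilel" → "mpilelco" → "oclelipm".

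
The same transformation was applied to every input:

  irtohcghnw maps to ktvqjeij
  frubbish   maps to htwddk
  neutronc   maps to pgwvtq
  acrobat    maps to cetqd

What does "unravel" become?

wptcx

The pattern: shift every letter 2 places forward in the alphabet (wrapping around), then delete the last 2 characters.
"unravel" → "wptcxgn" → "wptcx".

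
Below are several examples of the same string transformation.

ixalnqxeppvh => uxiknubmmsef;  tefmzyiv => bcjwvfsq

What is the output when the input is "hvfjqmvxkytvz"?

Looking at the pairs, the operation is to shift every letter 3 places backward in the alphabet (wrapping around), then move the first character to the end.
"hvfjqmvxkytvz" → "escgnjsuhvqsw" → "scgnjsuhvqswe".
(Check on "ixalnqxeppvh": → "fuxiknubmmse" → "uxiknubmmsef" ✓)

scgnjsuhvqswe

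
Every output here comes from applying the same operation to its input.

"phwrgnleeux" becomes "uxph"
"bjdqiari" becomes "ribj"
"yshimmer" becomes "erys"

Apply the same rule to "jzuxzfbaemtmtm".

tmjz

Each output is the input with this applied: move the last 2 characters to the front (rotate right by 2), then keep only the first 4 characters.
Applying that to "jzuxzfbaemtmtm" gives "tmjz".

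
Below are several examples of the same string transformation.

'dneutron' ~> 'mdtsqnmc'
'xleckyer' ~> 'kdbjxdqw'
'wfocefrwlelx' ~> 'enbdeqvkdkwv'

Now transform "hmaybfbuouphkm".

Looking at the pairs, the operation is to shift every letter 1 place backward in the alphabet (wrapping around), then move the first character to the end.
Starting from "hmaybfbuouphkm": after the first operation, "glzxaeatntogjl"; after the second, "lzxaeatntogjlg".

lzxaeatntogjlg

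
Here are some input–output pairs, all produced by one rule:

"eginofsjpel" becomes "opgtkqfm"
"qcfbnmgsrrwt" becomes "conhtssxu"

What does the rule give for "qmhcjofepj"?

The transformation: delete the first 3 characters, then shift every letter 1 place forward in the alphabet (wrapping around).
So "qmhcjofepj" becomes "dkpgfqk".

dkpgfqk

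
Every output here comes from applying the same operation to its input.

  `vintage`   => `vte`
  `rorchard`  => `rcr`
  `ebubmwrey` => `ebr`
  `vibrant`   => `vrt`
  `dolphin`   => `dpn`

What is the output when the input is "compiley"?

cpe

In each case the input is transformed by: keep one character in every 3, starting at position 1 (positions 1st, 4th, 7th, ...).
So "compiley" becomes "cpe".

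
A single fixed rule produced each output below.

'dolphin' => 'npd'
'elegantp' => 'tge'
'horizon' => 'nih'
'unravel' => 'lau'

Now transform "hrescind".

nsh

In each case the input is transformed by: keep one character in every 3, starting at position 1 (positions 1st, 4th, 7th, ...), then reverse the string.
On "hrescind" that produces "nsh".
(Check on "unravel": → "ual" → "lau" ✓)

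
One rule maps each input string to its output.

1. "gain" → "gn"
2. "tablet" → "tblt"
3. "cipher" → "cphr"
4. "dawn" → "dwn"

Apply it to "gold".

What's happening: remove every vowel.
So "gold" becomes "gld".

gld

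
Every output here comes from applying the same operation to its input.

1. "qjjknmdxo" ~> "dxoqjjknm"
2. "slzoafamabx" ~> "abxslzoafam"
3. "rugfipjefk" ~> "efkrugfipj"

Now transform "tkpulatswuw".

wuwtkpulats

In each case the input is transformed by: move the last 3 characters to the front (rotate right by 3).
On "tkpulatswuw" that produces "wuwtkpulats".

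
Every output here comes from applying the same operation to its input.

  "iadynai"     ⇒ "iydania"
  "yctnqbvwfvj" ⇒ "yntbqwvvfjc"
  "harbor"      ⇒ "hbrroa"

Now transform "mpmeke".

memekp

The transformation: swap each adjacent pair of characters (1↔2, 3↔4, ...), then move the first character to the end.
"mpmeke" → "pmemek" → "memekp".
(Check on "iadynai": → "aiydani" → "iydania" ✓)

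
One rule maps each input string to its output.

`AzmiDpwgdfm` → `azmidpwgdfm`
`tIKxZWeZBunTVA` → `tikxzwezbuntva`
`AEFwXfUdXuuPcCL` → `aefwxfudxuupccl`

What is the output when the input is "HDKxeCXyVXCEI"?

In each case the input is transformed by: convert every letter to lowercase.
On "HDKxeCXyVXCEI" that produces "hdkxecxyvxcei".

hdkxecxyvxcei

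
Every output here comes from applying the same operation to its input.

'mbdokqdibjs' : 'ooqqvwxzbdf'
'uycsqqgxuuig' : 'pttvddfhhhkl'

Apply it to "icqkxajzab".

nnopvwxdkm

The pattern: sort the characters into alphabetical order, then shift every letter 13 places forward in the alphabet (wrapping around) — i.e. ROT13.
For "icqkxajzab", step one produces "aabcijkqxz"; step two turns that into "nnopvwxdkm".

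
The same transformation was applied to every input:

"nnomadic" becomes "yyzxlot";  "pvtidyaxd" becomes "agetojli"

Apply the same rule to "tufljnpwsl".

efqwuyahd

Rule — shift every letter 11 places forward in the alphabet (wrapping around), then delete the last character.
On "tufljnpwsl": the first step gives "efqwuyahdw", and the second then gives "efqwuyahd".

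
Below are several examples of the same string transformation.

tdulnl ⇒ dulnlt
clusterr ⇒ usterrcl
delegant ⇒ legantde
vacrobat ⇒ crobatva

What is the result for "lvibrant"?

ibrantlv

Looking at the pairs, the operation is to move the last 2 characters to the front (rotate right by 2), then swap the front and back halves of the string.
Applying that to "lvibrant" gives "ibrantlv".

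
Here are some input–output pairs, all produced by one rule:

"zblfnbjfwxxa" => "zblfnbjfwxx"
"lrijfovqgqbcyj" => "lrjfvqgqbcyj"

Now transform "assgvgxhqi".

The rule is to remove every vowel.
Applying that to "assgvgxhqi" gives "ssgvgxhq".

ssgvgxhq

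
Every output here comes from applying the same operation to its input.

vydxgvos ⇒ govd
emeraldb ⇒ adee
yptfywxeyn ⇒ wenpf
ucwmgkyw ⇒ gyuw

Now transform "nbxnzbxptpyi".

xtynxz

Rule — swap the front and back halves of the string, then keep every other character starting from the first (positions 1st, 3rd, 5th, ...).
For "nbxnzbxptpyi" the result is "xtynxz".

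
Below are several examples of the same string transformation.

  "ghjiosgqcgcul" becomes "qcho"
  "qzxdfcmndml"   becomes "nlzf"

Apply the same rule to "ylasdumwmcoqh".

Rule — keep one character in every 3, starting at position 2 (positions 2nd, 5th, 8th, ...), then swap the front and back halves of the string.
Working it through for "ylasdumwmcoqh": intermediate "ldwo", final "wold".
(Check on "ghjiosgqcgcul": → "hoqc" → "qcho" ✓)

wold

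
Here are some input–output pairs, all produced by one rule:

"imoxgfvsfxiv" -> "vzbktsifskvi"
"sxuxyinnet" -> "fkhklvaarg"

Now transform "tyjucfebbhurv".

Looking at the pairs, the operation is to shift every letter 13 places forward in the alphabet (wrapping around) — i.e. ROT13.
For "tyjucfebbhurv" the result is "glwhpsroouhei".

glwhpsroouhei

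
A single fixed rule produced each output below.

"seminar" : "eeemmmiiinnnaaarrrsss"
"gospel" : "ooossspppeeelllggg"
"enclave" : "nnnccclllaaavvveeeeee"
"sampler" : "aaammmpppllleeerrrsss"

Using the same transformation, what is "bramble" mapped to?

The pattern: repeat every character 3 times, then move the first 3 characters to the end (rotate left by 3).
Applying both steps to "bramble": "bbbrrraaammmbbbllleee", then "rrraaammmbbbllleeebbb".

rrraaammmbbbllleeebbb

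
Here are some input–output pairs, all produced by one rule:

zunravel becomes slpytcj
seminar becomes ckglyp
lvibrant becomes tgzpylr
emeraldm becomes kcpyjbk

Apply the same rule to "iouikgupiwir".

Rule — shift every letter 2 places backward in the alphabet (wrapping around), then delete the first character.
"iouikgupiwir" → "gmsgiesngugp" → "msgiesngugp".

msgiesngugp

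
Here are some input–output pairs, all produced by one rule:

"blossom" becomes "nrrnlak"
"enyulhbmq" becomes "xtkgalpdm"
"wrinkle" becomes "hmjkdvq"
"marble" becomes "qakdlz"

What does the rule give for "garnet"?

qmdsfz

The pattern: shift every letter 1 place backward in the alphabet (wrapping around), then move the first 2 characters to the end (rotate left by 2).
For "garnet", step one produces "fzqmds"; step two turns that into "qmdsfz".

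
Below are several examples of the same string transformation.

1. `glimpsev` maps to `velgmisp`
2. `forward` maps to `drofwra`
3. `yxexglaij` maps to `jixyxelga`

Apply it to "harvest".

tsahvre

The transformation: move the last 2 characters to the front (rotate right by 2), then swap each adjacent pair of characters (1↔2, 3↔4, ...).
"harvest" → "stharve" → "tsahvre".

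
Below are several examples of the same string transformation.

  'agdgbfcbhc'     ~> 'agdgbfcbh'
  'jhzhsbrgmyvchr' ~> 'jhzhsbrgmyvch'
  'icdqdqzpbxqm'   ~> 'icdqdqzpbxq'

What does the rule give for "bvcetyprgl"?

bvcetyprg

Looking at the pairs, the operation is to delete the last character.
Applying that to "bvcetyprgl" gives "bvcetyprg".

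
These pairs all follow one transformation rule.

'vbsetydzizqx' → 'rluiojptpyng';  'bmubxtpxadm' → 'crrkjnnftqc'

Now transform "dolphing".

etfbyxwd

Each output is the input with this applied: swap each adjacent pair of characters (1↔2, 3↔4, ...), then shift every letter 10 places backward in the alphabet (wrapping around).
Working it through for "dolphing": intermediate "odplihgn", final "etfbyxwd".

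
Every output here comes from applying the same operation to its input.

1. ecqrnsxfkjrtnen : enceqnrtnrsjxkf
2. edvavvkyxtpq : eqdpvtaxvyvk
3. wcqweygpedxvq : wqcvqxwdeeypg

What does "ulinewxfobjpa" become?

What's happening: take characters alternately from the front and the back (1st, last, 2nd, 2nd-last, ...).
"ulinewxfobjpa" → "ualpijnbeowfx".

ualpijnbeowfx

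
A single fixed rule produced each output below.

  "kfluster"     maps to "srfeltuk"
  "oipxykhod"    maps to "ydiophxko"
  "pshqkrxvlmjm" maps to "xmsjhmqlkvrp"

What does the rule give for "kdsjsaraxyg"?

agdysxjasrk

In each case the input is transformed by: take characters alternately from the front and the back (1st, last, 2nd, 2nd-last, ...), then swap the first and last characters.
Applying both steps to "kdsjsaraxyg": "kgdysxjasra", then "agdysxjasrk".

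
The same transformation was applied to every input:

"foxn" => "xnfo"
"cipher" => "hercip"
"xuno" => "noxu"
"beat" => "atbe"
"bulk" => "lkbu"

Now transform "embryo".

The rule is to swap the front and back halves of the string.
Applying that to "embryo" gives "ryoemb".

ryoemb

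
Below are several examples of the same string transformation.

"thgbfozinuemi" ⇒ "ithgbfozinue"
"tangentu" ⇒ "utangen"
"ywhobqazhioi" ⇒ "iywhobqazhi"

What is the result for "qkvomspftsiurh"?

hqkvomspftsiu

In each case the input is transformed by: move the last character to the front, then delete the last character.
For "qkvomspftsiurh", step one produces "hqkvomspftsiur"; step two turns that into "hqkvomspftsiu".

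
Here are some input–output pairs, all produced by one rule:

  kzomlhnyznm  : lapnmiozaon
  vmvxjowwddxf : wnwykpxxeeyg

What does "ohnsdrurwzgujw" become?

piotesvsxahvkx

Looking at the pairs, the operation is to shift every letter 1 place forward in the alphabet (wrapping around).
Applying that to "ohnsdrurwzgujw" gives "piotesvsxahvkx".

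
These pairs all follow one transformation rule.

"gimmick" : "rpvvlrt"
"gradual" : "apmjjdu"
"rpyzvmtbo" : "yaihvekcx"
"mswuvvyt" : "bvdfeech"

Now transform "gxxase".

Rule — swap each adjacent pair of characters (1↔2, 3↔4, ...), then shift every letter 9 places forward in the alphabet (wrapping around).
Applying that to "gxxase" gives "gpjgnb".

gpjgnb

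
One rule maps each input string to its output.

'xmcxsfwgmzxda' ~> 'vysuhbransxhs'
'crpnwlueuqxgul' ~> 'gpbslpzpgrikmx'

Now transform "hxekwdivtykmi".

dhftoqdyrfzsc

In each case the input is transformed by: reverse the string, then shift every letter 5 places backward in the alphabet (wrapping around).
On "hxekwdivtykmi": the first step gives "imkytvidwkexh", and the second then gives "dhftoqdyrfzsc".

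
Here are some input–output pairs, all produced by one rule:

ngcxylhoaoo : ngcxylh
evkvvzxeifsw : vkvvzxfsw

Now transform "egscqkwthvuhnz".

gscqkwthvhnz

In each case the input is transformed by: remove every vowel.
For "egscqkwthvuhnz" the result is "gscqkwthvhnz".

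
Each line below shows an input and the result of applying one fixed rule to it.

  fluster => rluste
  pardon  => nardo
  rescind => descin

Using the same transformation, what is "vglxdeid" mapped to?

dglxdei

The transformation: delete the first character, then move the last character to the front.
"vglxdeid" → "glxdeid" → "dglxdei".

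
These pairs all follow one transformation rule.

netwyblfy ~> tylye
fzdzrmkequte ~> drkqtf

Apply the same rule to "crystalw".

The rule is to move the first 2 characters to the end (rotate left by 2), then keep every other character starting from the first (positions 1st, 3rd, 5th, ...).
On "crystalw": the first step gives "ystalwcr", and the second then gives "ytlc".

ytlc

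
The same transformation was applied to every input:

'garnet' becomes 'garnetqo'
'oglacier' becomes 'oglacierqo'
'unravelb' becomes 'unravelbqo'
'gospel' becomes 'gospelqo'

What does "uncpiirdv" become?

uncpiirdvqo

In each case the input is transformed by: append "qo".
On "uncpiirdv" that produces "uncpiirdvqo".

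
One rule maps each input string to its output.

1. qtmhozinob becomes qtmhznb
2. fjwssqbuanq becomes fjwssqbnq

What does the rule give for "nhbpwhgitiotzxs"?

What's happening: remove every vowel.
Doing the same to "nhbpwhgitiotzxs": "nhbpwhgttzxs".

nhbpwhgttzxs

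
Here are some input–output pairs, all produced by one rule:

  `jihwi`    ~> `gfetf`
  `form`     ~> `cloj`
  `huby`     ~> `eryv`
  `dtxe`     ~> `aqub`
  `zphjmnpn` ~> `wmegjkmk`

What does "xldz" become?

uiaw

Each output is the input with this applied: shift every letter 3 places backward in the alphabet (wrapping around).
So "xldz" becomes "uiaw".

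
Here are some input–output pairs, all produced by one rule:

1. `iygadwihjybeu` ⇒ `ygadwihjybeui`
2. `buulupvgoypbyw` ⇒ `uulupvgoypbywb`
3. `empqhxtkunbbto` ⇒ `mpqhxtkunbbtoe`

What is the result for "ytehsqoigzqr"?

The transformation: move the first character to the end.
Doing the same to "ytehsqoigzqr": "tehsqoigzqry".

tehsqoigzqry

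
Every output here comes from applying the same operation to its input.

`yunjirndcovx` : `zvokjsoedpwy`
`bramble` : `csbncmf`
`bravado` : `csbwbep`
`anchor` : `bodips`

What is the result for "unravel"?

vosbwfm

What's happening: shift every letter 1 place forward in the alphabet (wrapping around).
So "unravel" becomes "vosbwfm".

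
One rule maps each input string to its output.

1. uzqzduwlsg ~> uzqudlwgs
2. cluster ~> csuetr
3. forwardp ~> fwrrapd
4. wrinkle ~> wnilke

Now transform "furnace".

fnrcae

In each case the input is transformed by: swap each adjacent pair of characters (1↔2, 3↔4, ...), then delete the first character.
"furnace" → "ufnrcae" → "fnrcae".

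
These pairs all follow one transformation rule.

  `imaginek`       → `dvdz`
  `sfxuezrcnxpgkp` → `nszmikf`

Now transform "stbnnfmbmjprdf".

The rule is to keep every other character starting from the first (positions 1st, 3rd, 5th, ...), then shift every letter 5 places backward in the alphabet (wrapping around).
Working it through for "stbnnfmbmjprdf": intermediate "sbnmmpd", final "nwihhky".

nwihhky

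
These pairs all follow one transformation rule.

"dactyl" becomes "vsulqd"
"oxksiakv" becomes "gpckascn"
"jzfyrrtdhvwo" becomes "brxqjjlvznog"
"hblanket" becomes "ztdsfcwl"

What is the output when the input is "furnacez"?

xmjfsuwr

The rule is to shift every letter 8 places backward in the alphabet (wrapping around).
For "furnacez" the result is "xmjfsuwr".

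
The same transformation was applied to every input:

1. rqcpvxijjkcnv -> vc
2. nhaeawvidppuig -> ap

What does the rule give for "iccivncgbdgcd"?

vg

Looking at the pairs, the operation is to keep every other character starting from the first (positions 1st, 3rd, 5th, ...), then keep one character in every 3, starting at position 3 (positions 3rd, 6th, 9th, ...).
On "iccivncgbdgcd": the first step gives "icvcbgd", and the second then gives "vg".
(Check on "rqcpvxijjkcnv": → "rcvijcv" → "vc" ✓)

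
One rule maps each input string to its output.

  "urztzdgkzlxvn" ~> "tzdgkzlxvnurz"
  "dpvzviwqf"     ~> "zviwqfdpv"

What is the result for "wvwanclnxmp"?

The pattern: move the first 3 characters to the end (rotate left by 3).
Doing the same to "wvwanclnxmp": "anclnxmpwvw".

anclnxmpwvw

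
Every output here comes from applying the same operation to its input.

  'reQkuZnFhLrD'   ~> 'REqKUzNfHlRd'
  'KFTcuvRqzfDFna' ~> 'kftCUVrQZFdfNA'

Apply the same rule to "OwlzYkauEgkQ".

Rule — flip the case of every letter.
"OwlzYkauEgkQ" → "oWLZyKAUeGKq".

oWLZyKAUeGKq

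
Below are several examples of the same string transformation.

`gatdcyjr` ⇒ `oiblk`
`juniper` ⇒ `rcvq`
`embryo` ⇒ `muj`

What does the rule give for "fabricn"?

nijz

Rule — shift every letter 8 places forward in the alphabet (wrapping around), then delete the last 3 characters.
For "fabricn", step one produces "nijzqkv"; step two turns that into "nijz".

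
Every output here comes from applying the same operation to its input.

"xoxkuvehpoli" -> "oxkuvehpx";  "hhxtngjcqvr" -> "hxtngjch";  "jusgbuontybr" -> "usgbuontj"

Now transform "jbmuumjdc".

What's happening: delete the last 3 characters, then move the first character to the end.
Applying both steps to "jbmuumjdc": "jbmuum", then "bmuumj".

bmuumj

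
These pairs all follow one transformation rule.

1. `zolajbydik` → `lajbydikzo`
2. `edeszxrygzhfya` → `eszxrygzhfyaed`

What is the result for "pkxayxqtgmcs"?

xayxqtgmcspk

The transformation: move the first 2 characters to the end (rotate left by 2).
So "pkxayxqtgmcs" becomes "xayxqtgmcspk".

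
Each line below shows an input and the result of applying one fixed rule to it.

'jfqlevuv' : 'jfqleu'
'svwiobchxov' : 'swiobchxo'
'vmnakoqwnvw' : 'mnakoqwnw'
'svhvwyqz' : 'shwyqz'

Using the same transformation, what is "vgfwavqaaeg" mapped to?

gfwaqaaeg

The rule is to remove every "v".
Applying that to "vgfwavqaaeg" gives "gfwaqaaeg".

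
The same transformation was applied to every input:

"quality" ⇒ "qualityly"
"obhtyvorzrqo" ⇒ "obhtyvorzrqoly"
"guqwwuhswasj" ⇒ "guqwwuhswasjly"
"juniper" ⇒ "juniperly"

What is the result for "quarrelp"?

quarrelply

What's happening: append "ly".
"quarrelp" → "quarrelply".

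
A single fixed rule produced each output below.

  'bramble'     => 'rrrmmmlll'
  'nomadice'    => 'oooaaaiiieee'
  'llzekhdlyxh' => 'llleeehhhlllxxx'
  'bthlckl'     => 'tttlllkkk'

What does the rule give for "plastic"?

lllsssiii

In each case the input is transformed by: keep every other character starting from the second (positions 2nd, 4th, 6th, ...), then repeat every character 3 times.
"plastic" → "lsi" → "lllsssiii".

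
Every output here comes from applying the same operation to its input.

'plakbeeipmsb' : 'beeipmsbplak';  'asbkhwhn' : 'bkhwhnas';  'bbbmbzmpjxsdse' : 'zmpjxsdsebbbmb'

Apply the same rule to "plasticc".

Rule — move the last 2 characters to the front (rotate right by 2), then swap the front and back halves of the string.
Applying both steps to "plasticc": "ccplasti", then "asticcpl".
(Check on "asbkhwhn": → "hnasbkhw" → "bkhwhnas" ✓)

asticcpl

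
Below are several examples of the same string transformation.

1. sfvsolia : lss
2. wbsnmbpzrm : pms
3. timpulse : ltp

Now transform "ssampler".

lsm

Looking at the pairs, the operation is to swap the front and back halves of the string, then keep one character in every 3, starting at position 2 (positions 2nd, 5th, 8th, ...).
For "ssampler", step one produces "plerssam"; step two turns that into "lsm".
(Check on "wbsnmbpzrm": → "bpzrmwbsnm" → "pms" ✓)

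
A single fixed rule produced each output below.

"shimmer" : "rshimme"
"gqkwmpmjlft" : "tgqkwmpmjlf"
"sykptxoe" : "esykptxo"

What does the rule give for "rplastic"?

What's happening: move the last character to the front.
For "rplastic" the result is "crplasti".

crplasti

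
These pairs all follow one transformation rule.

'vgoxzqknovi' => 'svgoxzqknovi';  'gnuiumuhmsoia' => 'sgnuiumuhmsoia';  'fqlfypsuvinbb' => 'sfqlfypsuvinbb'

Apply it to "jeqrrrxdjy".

sjeqrrrxdjy

Looking at the pairs, the operation is to prepend "s".
For "jeqrrrxdjy" the result is "sjeqrrrxdjy".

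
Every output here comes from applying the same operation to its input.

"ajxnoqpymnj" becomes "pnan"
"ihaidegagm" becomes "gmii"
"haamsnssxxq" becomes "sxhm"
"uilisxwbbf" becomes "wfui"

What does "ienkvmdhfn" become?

The transformation: keep one character in every 3, starting at position 1 (positions 1st, 4th, 7th, ...), then move the first 2 characters to the end (rotate left by 2).
Working it through for "ienkvmdhfn": intermediate "ikdn", final "dnik".
(Check on "ihaidegagm": → "iigm" → "gmii" ✓)

dnik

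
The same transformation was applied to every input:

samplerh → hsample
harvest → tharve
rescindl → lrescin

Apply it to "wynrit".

twynr

The rule is to move the last 2 characters to the front (rotate right by 2), then delete the first character.
For "wynrit", step one produces "itwynr"; step two turns that into "twynr".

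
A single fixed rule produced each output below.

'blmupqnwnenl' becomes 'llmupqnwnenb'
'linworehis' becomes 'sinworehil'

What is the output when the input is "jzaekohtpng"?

In each case the input is transformed by: swap the first and last characters.
Doing the same to "jzaekohtpng": "gzaekohtpnj".

gzaekohtpnj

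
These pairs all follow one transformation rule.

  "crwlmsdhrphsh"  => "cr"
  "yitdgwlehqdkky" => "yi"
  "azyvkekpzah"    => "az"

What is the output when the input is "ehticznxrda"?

Looking at the pairs, the operation is to keep only the first 2 characters.
So "ehticznxrda" becomes "eh".

eh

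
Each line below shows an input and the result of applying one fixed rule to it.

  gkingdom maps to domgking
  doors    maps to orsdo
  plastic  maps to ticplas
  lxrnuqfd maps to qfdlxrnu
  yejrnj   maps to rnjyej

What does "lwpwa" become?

In each case the input is transformed by: move the last 3 characters to the front (rotate right by 3).
On "lwpwa" that produces "pwalw".

pwalw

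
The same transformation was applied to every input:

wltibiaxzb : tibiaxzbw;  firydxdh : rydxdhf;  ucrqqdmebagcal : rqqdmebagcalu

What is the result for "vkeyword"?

eywordv

The pattern: move the first character to the end, then delete the first character.
"vkeyword" → "keywordv" → "eywordv".
(Check on "firydxdh": → "irydxdhf" → "rydxdhf" ✓)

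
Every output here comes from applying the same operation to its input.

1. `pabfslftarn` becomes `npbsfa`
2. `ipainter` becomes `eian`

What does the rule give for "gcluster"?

In each case the input is transformed by: keep every other character starting from the first (positions 1st, 3rd, 5th, ...), then move the last character to the front.
"gcluster" → "glse" → "egls".

egls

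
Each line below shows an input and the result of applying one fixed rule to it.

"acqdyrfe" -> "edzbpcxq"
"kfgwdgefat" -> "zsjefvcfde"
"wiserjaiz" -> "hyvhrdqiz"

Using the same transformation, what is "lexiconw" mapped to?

In each case the input is transformed by: move the last 2 characters to the front (rotate right by 2), then shift every letter 1 place backward in the alphabet (wrapping around).
"lexiconw" → "mvkdwhbn".

mvkdwhbn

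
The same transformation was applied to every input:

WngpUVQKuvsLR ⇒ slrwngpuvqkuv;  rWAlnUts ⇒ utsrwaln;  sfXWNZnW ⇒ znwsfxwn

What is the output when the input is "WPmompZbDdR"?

ddrwpmompzb

The transformation: move the last 3 characters to the front (rotate right by 3), then convert every letter to lowercase.
"WPmompZbDdR" → "DdRWPmompZb" → "ddrwpmompzb".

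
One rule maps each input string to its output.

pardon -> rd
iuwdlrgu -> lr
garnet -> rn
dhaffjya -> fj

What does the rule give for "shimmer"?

mm

The transformation: move the last 2 characters to the front (rotate right by 2), then keep only the last 2 characters.
On "shimmer": the first step gives "ershimm", and the second then gives "mm".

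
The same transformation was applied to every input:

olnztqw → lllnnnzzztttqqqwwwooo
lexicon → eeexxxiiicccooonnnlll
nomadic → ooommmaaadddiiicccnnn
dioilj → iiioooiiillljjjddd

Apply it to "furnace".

Rule — repeat every character 3 times, then move the first 3 characters to the end (rotate left by 3).
On "furnace": the first step gives "fffuuurrrnnnaaaccceee", and the second then gives "uuurrrnnnaaaccceeefff".
(Check on "olnztqw": → "ooolllnnnzzztttqqqwww" → "lllnnnzzztttqqqwwwooo" ✓)

uuurrrnnnaaaccceeefff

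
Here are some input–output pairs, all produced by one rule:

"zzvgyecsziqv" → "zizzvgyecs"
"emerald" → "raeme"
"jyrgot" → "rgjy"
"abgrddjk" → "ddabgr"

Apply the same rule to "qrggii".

What's happening: delete the last 2 characters, then move the last 2 characters to the front (rotate right by 2).
Working it through for "qrggii": intermediate "qrgg", final "ggqr".

ggqr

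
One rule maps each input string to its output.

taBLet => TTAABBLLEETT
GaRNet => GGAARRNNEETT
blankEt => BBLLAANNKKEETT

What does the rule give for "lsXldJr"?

The rule is to double every character, then convert every letter to uppercase.
"lsXldJr" → "llssXXllddJJrr" → "LLSSXXLLDDJJRR".

LLSSXXLLDDJJRR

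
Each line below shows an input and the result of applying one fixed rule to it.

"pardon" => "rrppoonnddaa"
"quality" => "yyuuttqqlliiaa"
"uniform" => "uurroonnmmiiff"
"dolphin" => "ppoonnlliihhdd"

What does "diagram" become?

In each case the input is transformed by: double every character, then sort the characters into reverse alphabetical order.
Applying both steps to "diagram": "ddiiaaggrraamm", then "rrmmiiggddaaaa".

rrmmiiggddaaaa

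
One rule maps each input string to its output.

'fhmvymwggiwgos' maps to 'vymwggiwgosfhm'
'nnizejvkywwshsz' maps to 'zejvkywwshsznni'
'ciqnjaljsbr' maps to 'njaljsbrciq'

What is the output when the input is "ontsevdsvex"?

The transformation: move the first 3 characters to the end (rotate left by 3).
For "ontsevdsvex" the result is "sevdsvexont".

sevdsvexont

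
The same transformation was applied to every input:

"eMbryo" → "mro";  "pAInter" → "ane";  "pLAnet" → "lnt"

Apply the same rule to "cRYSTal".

In each case the input is transformed by: keep every other character starting from the second (positions 2nd, 4th, 6th, ...), then convert every letter to lowercase.
On "cRYSTal": the first step gives "RSa", and the second then gives "rsa".

rsa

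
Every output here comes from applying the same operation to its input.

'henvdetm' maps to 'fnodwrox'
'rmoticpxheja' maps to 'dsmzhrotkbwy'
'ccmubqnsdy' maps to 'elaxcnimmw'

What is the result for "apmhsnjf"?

rcxtpkzw

What's happening: move the first 3 characters to the end (rotate left by 3), then shift every letter 10 places forward in the alphabet (wrapping around).
For "apmhsnjf", step one produces "hsnjfapm"; step two turns that into "rcxtpkzw".
(Check on "henvdetm": → "vdetmhen" → "fnodwrox" ✓)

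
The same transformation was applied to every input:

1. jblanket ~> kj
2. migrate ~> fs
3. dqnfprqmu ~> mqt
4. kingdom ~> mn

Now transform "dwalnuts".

The pattern: keep one character in every 3, starting at position 3 (positions 3rd, 6th, 9th, ...), then shift every letter 1 place backward in the alphabet (wrapping around).
On "dwalnuts" that produces "zt".
(Check on "dqnfprqmu": → "nru" → "mqt" ✓)

zt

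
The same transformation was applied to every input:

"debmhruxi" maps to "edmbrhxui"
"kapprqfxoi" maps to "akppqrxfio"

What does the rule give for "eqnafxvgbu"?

Each output is the input with this applied: swap each adjacent pair of characters (1↔2, 3↔4, ...).
"eqnafxvgbu" → "qeanxfgvub".

qeanxfgvub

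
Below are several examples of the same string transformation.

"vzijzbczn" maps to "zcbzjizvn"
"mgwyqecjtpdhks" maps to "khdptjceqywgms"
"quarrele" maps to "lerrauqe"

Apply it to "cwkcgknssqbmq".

The rule is to move the last character to the front, then reverse the string.
"cwkcgknssqbmq" → "qcwkcgknssqbm" → "mbqssnkgckwcq".
(Check on "mgwyqecjtpdhks": → "smgwyqecjtpdhk" → "khdptjceqywgms" ✓)

mbqssnkgckwcq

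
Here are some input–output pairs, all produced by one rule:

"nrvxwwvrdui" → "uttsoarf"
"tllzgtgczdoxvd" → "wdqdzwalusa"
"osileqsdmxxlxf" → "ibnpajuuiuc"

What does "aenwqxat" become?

tnuxq

The pattern: shift every letter 3 places backward in the alphabet (wrapping around), then delete the first 3 characters.
Working it through for "aenwqxat": intermediate "xbktnuxq", final "tnuxq".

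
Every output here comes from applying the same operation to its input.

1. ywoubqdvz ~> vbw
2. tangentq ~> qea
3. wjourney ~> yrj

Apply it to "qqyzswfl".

lsq

In each case the input is transformed by: keep one character in every 3, starting at position 2 (positions 2nd, 5th, 8th, ...), then reverse the string.
Applying both steps to "qqyzswfl": "qsl", then "lsq".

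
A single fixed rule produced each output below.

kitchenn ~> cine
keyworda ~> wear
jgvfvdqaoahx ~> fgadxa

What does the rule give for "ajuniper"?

njrp

The rule is to keep every other character starting from the second (positions 2nd, 4th, 6th, ...), then swap each adjacent pair of characters (1↔2, 3↔4, ...).
For "ajuniper" the result is "njrp".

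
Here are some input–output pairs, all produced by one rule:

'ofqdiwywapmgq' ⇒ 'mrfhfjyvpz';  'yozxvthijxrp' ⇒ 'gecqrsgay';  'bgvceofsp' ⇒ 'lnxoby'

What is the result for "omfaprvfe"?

jyaeon

In each case the input is transformed by: delete the first 3 characters, then shift every letter 9 places forward in the alphabet (wrapping around).
For "omfaprvfe" the result is "jyaeon".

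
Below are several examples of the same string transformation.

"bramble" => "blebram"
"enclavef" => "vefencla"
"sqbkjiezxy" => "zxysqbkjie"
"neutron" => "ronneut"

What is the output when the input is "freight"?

ghtfrei

The transformation: move the last 3 characters to the front (rotate right by 3).
For "freight" the result is "ghtfrei".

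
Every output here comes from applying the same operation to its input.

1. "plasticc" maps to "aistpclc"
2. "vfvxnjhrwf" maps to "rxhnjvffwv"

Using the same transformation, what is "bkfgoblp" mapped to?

In each case the input is transformed by: take characters alternately from the front and the back (1st, last, 2nd, 2nd-last, ...), then swap the front and back halves of the string.
On "bkfgoblp": the first step gives "bpklfbgo", and the second then gives "fbgobpkl".

fbgobpkl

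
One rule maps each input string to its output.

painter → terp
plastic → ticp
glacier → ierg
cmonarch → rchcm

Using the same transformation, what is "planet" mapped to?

net

The transformation: move the last 3 characters to the front (rotate right by 3), then delete the last 3 characters.
Working it through for "planet": intermediate "netpla", final "net".
(Check on "painter": → "terpain" → "terp" ✓)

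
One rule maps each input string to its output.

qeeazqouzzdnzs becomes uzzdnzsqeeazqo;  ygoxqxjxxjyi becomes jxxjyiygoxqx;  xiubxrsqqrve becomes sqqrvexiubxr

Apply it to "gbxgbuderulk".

derulkgbxgbu

The pattern: swap the front and back halves of the string.
So "gbxgbuderulk" becomes "derulkgbxgbu".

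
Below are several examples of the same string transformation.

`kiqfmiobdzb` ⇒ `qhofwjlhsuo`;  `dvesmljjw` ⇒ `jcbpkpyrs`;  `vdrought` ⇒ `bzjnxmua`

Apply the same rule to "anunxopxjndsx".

gdtyajttdpudv

The transformation: shift every letter 6 places forward in the alphabet (wrapping around), then take characters alternately from the front and the back (1st, last, 2nd, 2nd-last, ...).
For "anunxopxjndsx", step one produces "gtatduvdptjyd"; step two turns that into "gdtyajttdpudv".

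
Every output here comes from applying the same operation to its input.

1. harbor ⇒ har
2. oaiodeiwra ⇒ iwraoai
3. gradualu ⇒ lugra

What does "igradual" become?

aligr

The transformation: move the first 3 characters to the end (rotate left by 3), then delete the first 3 characters.
"igradual" → "adualigr" → "aligr".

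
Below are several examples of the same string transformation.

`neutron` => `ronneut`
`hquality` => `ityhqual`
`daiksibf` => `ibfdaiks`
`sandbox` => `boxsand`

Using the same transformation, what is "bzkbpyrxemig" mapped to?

migbzkbpyrxe

Looking at the pairs, the operation is to move the last 3 characters to the front (rotate right by 3).
So "bzkbpyrxemig" becomes "migbzkbpyrxe".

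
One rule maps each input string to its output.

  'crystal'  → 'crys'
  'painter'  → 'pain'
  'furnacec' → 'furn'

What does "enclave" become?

In each case the input is transformed by: keep only the first 4 characters.
Doing the same to "enclave": "encl".

encl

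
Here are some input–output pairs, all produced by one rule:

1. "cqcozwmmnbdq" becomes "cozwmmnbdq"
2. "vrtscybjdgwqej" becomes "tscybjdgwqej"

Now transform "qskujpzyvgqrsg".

Each output is the input with this applied: delete the first 2 characters.
On "qskujpzyvgqrsg" that produces "kujpzyvgqrsg".

kujpzyvgqrsg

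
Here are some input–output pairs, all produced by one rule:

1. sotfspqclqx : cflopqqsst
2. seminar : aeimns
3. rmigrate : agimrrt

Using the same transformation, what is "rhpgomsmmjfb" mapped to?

What's happening: delete the last character, then sort the characters into alphabetical order.
"rhpgomsmmjfb" → "fghjmmmoprs".

fghjmmmoprs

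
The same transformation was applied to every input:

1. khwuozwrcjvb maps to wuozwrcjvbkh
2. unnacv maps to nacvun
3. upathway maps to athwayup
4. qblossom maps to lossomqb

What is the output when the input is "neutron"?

The pattern: move the first 2 characters to the end (rotate left by 2).
On "neutron" that produces "utronne".

utronne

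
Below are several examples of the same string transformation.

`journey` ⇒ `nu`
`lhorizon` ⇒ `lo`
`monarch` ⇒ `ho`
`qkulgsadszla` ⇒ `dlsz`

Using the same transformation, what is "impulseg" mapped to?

The pattern: sort the characters into alphabetical order, then keep one character in every 3, starting at position 3 (positions 3rd, 6th, 9th, ...).
Working it through for "impulseg": intermediate "egilmpsu", final "ip".

ip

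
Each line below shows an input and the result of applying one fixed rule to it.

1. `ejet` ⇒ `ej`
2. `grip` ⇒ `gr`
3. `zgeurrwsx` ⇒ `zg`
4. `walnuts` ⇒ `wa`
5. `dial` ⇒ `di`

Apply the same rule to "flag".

Rule — keep only the first 2 characters.
"flag" → "fl".

fl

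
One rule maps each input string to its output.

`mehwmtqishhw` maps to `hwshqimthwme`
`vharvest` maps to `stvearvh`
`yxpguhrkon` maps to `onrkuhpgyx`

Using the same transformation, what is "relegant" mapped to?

What's happening: reverse the string, then swap each adjacent pair of characters (1↔2, 3↔4, ...).
Working it through for "relegant": intermediate "tnageler", final "ntgalere".

ntgalere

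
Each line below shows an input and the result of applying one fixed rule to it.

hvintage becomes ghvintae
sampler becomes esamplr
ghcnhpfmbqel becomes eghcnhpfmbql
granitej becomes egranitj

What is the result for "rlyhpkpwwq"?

The pattern: move the last character to the front, then swap the first and last characters.
So "rlyhpkpwwq" becomes "wrlyhpkpwq".

wrlyhpkpwq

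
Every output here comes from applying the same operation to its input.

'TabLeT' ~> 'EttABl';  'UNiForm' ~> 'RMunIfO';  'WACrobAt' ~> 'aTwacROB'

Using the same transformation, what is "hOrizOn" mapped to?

oNHoRIZ

The pattern: flip the case of every letter, then move the last 2 characters to the front (rotate right by 2).
Applying both steps to "hOrizOn": "HoRIZoN", then "oNHoRIZ".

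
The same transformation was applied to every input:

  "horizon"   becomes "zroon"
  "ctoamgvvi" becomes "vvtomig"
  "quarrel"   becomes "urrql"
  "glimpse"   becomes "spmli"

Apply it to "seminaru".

Each output is the input with this applied: sort the characters into reverse alphabetical order, then delete the last 2 characters.
On "seminaru": the first step gives "usrnmiea", and the second then gives "usrnmi".
(Check on "ctoamgvvi": → "vvtomigca" → "vvtomig" ✓)

usrnmi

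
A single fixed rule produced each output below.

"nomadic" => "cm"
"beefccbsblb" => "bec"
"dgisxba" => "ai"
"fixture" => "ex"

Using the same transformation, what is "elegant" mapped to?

What's happening: move the last 3 characters to the front (rotate right by 3), then keep one character in every 3, starting at position 3 (positions 3rd, 6th, 9th, ...).
On "elegant" that produces "te".

te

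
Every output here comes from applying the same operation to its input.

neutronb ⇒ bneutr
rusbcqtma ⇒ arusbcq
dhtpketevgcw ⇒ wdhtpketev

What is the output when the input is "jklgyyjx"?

xjklgy

The rule is to move the last 3 characters to the front (rotate right by 3), then delete the first 2 characters.
Starting from "jklgyyjx": after the first operation, "yjxjklgy"; after the second, "xjklgy".
(Check on "rusbcqtma": → "tmarusbcq" → "arusbcq" ✓)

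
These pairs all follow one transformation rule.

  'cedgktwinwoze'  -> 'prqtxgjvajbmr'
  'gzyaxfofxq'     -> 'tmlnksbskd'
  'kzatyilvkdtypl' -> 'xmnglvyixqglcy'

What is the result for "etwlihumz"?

The rule is to shift every letter 13 places forward in the alphabet (wrapping around) — i.e. ROT13.
So "etwlihumz" becomes "rgjyvuhzm".

rgjyvuhzm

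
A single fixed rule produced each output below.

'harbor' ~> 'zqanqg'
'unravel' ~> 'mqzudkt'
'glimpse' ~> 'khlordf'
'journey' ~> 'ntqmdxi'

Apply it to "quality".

The pattern: move the first character to the end, then shift every letter 1 place backward in the alphabet (wrapping around).
"quality" → "ualityq" → "tzkhsxp".

tzkhsxp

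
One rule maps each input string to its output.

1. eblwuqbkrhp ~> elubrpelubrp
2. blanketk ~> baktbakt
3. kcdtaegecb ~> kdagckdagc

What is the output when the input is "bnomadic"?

boaiboai

Rule — keep every other character starting from the first (positions 1st, 3rd, 5th, ...), then write the whole string twice.
Applying both steps to "bnomadic": "boai", then "boaiboai".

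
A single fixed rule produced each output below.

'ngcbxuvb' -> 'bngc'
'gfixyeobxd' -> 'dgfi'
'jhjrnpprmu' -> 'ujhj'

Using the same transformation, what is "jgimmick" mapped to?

Rule — move the first 3 characters to the end (rotate left by 3), then keep only the last 4 characters.
Starting from "jgimmick": after the first operation, "mmickjgi"; after the second, "kjgi".

kjgi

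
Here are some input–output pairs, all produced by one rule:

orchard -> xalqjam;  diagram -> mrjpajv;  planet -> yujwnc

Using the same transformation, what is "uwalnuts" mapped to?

The pattern: shift every letter 9 places forward in the alphabet (wrapping around).
On "uwalnuts" that produces "dfjuwdcb".

dfjuwdcb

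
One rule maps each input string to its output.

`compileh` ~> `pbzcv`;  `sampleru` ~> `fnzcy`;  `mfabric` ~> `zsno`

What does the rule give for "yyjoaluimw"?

llwbnyh

What's happening: shift every letter 13 places forward in the alphabet (wrapping around) — i.e. ROT13, then delete the last 3 characters.
Applying both steps to "yyjoaluimw": "llwbnyhvzj", then "llwbnyh".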